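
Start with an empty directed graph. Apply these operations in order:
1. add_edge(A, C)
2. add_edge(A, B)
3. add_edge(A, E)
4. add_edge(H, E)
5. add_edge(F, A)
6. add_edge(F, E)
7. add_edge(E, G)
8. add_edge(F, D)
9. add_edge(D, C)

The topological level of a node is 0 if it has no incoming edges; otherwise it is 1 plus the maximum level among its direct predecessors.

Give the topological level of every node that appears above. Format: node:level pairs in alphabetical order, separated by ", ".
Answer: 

Op 1: add_edge(A, C). Edges now: 1
Op 2: add_edge(A, B). Edges now: 2
Op 3: add_edge(A, E). Edges now: 3
Op 4: add_edge(H, E). Edges now: 4
Op 5: add_edge(F, A). Edges now: 5
Op 6: add_edge(F, E). Edges now: 6
Op 7: add_edge(E, G). Edges now: 7
Op 8: add_edge(F, D). Edges now: 8
Op 9: add_edge(D, C). Edges now: 9
Compute levels (Kahn BFS):
  sources (in-degree 0): F, H
  process F: level=0
    F->A: in-degree(A)=0, level(A)=1, enqueue
    F->D: in-degree(D)=0, level(D)=1, enqueue
    F->E: in-degree(E)=2, level(E)>=1
  process H: level=0
    H->E: in-degree(E)=1, level(E)>=1
  process A: level=1
    A->B: in-degree(B)=0, level(B)=2, enqueue
    A->C: in-degree(C)=1, level(C)>=2
    A->E: in-degree(E)=0, level(E)=2, enqueue
  process D: level=1
    D->C: in-degree(C)=0, level(C)=2, enqueue
  process B: level=2
  process E: level=2
    E->G: in-degree(G)=0, level(G)=3, enqueue
  process C: level=2
  process G: level=3
All levels: A:1, B:2, C:2, D:1, E:2, F:0, G:3, H:0

Answer: A:1, B:2, C:2, D:1, E:2, F:0, G:3, H:0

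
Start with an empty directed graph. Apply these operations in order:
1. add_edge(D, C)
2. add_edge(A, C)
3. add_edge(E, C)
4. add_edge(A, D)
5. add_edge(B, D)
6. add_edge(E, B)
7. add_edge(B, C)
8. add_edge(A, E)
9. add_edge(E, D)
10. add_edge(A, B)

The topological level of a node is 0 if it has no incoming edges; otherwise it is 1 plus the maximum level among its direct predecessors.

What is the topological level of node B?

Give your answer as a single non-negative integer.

Answer: 2

Derivation:
Op 1: add_edge(D, C). Edges now: 1
Op 2: add_edge(A, C). Edges now: 2
Op 3: add_edge(E, C). Edges now: 3
Op 4: add_edge(A, D). Edges now: 4
Op 5: add_edge(B, D). Edges now: 5
Op 6: add_edge(E, B). Edges now: 6
Op 7: add_edge(B, C). Edges now: 7
Op 8: add_edge(A, E). Edges now: 8
Op 9: add_edge(E, D). Edges now: 9
Op 10: add_edge(A, B). Edges now: 10
Compute levels (Kahn BFS):
  sources (in-degree 0): A
  process A: level=0
    A->B: in-degree(B)=1, level(B)>=1
    A->C: in-degree(C)=3, level(C)>=1
    A->D: in-degree(D)=2, level(D)>=1
    A->E: in-degree(E)=0, level(E)=1, enqueue
  process E: level=1
    E->B: in-degree(B)=0, level(B)=2, enqueue
    E->C: in-degree(C)=2, level(C)>=2
    E->D: in-degree(D)=1, level(D)>=2
  process B: level=2
    B->C: in-degree(C)=1, level(C)>=3
    B->D: in-degree(D)=0, level(D)=3, enqueue
  process D: level=3
    D->C: in-degree(C)=0, level(C)=4, enqueue
  process C: level=4
All levels: A:0, B:2, C:4, D:3, E:1
level(B) = 2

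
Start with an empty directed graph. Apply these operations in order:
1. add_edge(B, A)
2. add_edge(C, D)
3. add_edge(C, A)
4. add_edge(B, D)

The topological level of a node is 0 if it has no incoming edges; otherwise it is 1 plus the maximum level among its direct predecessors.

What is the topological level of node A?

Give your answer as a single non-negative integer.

Op 1: add_edge(B, A). Edges now: 1
Op 2: add_edge(C, D). Edges now: 2
Op 3: add_edge(C, A). Edges now: 3
Op 4: add_edge(B, D). Edges now: 4
Compute levels (Kahn BFS):
  sources (in-degree 0): B, C
  process B: level=0
    B->A: in-degree(A)=1, level(A)>=1
    B->D: in-degree(D)=1, level(D)>=1
  process C: level=0
    C->A: in-degree(A)=0, level(A)=1, enqueue
    C->D: in-degree(D)=0, level(D)=1, enqueue
  process A: level=1
  process D: level=1
All levels: A:1, B:0, C:0, D:1
level(A) = 1

Answer: 1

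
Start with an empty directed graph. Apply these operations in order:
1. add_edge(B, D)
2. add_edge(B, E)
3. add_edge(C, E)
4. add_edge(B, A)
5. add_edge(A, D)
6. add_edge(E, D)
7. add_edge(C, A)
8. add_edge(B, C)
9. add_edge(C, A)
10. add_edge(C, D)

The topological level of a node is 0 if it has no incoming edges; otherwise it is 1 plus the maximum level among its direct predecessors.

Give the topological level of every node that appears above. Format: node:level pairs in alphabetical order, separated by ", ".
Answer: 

Answer: A:2, B:0, C:1, D:3, E:2

Derivation:
Op 1: add_edge(B, D). Edges now: 1
Op 2: add_edge(B, E). Edges now: 2
Op 3: add_edge(C, E). Edges now: 3
Op 4: add_edge(B, A). Edges now: 4
Op 5: add_edge(A, D). Edges now: 5
Op 6: add_edge(E, D). Edges now: 6
Op 7: add_edge(C, A). Edges now: 7
Op 8: add_edge(B, C). Edges now: 8
Op 9: add_edge(C, A) (duplicate, no change). Edges now: 8
Op 10: add_edge(C, D). Edges now: 9
Compute levels (Kahn BFS):
  sources (in-degree 0): B
  process B: level=0
    B->A: in-degree(A)=1, level(A)>=1
    B->C: in-degree(C)=0, level(C)=1, enqueue
    B->D: in-degree(D)=3, level(D)>=1
    B->E: in-degree(E)=1, level(E)>=1
  process C: level=1
    C->A: in-degree(A)=0, level(A)=2, enqueue
    C->D: in-degree(D)=2, level(D)>=2
    C->E: in-degree(E)=0, level(E)=2, enqueue
  process A: level=2
    A->D: in-degree(D)=1, level(D)>=3
  process E: level=2
    E->D: in-degree(D)=0, level(D)=3, enqueue
  process D: level=3
All levels: A:2, B:0, C:1, D:3, E:2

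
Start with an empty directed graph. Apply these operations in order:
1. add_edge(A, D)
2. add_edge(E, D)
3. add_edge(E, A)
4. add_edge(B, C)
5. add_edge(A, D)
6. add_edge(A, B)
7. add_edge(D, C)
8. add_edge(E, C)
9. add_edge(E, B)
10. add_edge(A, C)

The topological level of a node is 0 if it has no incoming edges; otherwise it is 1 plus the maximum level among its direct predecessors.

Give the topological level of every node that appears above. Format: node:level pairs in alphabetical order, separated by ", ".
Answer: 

Op 1: add_edge(A, D). Edges now: 1
Op 2: add_edge(E, D). Edges now: 2
Op 3: add_edge(E, A). Edges now: 3
Op 4: add_edge(B, C). Edges now: 4
Op 5: add_edge(A, D) (duplicate, no change). Edges now: 4
Op 6: add_edge(A, B). Edges now: 5
Op 7: add_edge(D, C). Edges now: 6
Op 8: add_edge(E, C). Edges now: 7
Op 9: add_edge(E, B). Edges now: 8
Op 10: add_edge(A, C). Edges now: 9
Compute levels (Kahn BFS):
  sources (in-degree 0): E
  process E: level=0
    E->A: in-degree(A)=0, level(A)=1, enqueue
    E->B: in-degree(B)=1, level(B)>=1
    E->C: in-degree(C)=3, level(C)>=1
    E->D: in-degree(D)=1, level(D)>=1
  process A: level=1
    A->B: in-degree(B)=0, level(B)=2, enqueue
    A->C: in-degree(C)=2, level(C)>=2
    A->D: in-degree(D)=0, level(D)=2, enqueue
  process B: level=2
    B->C: in-degree(C)=1, level(C)>=3
  process D: level=2
    D->C: in-degree(C)=0, level(C)=3, enqueue
  process C: level=3
All levels: A:1, B:2, C:3, D:2, E:0

Answer: A:1, B:2, C:3, D:2, E:0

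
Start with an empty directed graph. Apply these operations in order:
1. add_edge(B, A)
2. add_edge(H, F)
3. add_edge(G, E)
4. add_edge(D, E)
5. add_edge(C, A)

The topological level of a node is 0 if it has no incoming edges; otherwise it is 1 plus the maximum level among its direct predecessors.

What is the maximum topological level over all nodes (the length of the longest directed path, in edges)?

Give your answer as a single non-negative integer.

Op 1: add_edge(B, A). Edges now: 1
Op 2: add_edge(H, F). Edges now: 2
Op 3: add_edge(G, E). Edges now: 3
Op 4: add_edge(D, E). Edges now: 4
Op 5: add_edge(C, A). Edges now: 5
Compute levels (Kahn BFS):
  sources (in-degree 0): B, C, D, G, H
  process B: level=0
    B->A: in-degree(A)=1, level(A)>=1
  process C: level=0
    C->A: in-degree(A)=0, level(A)=1, enqueue
  process D: level=0
    D->E: in-degree(E)=1, level(E)>=1
  process G: level=0
    G->E: in-degree(E)=0, level(E)=1, enqueue
  process H: level=0
    H->F: in-degree(F)=0, level(F)=1, enqueue
  process A: level=1
  process E: level=1
  process F: level=1
All levels: A:1, B:0, C:0, D:0, E:1, F:1, G:0, H:0
max level = 1

Answer: 1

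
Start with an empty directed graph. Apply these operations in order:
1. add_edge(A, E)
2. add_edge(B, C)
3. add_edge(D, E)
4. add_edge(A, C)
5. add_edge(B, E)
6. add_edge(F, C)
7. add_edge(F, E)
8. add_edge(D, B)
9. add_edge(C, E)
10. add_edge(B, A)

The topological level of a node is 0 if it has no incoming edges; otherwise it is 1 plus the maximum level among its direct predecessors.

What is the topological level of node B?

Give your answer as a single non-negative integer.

Op 1: add_edge(A, E). Edges now: 1
Op 2: add_edge(B, C). Edges now: 2
Op 3: add_edge(D, E). Edges now: 3
Op 4: add_edge(A, C). Edges now: 4
Op 5: add_edge(B, E). Edges now: 5
Op 6: add_edge(F, C). Edges now: 6
Op 7: add_edge(F, E). Edges now: 7
Op 8: add_edge(D, B). Edges now: 8
Op 9: add_edge(C, E). Edges now: 9
Op 10: add_edge(B, A). Edges now: 10
Compute levels (Kahn BFS):
  sources (in-degree 0): D, F
  process D: level=0
    D->B: in-degree(B)=0, level(B)=1, enqueue
    D->E: in-degree(E)=4, level(E)>=1
  process F: level=0
    F->C: in-degree(C)=2, level(C)>=1
    F->E: in-degree(E)=3, level(E)>=1
  process B: level=1
    B->A: in-degree(A)=0, level(A)=2, enqueue
    B->C: in-degree(C)=1, level(C)>=2
    B->E: in-degree(E)=2, level(E)>=2
  process A: level=2
    A->C: in-degree(C)=0, level(C)=3, enqueue
    A->E: in-degree(E)=1, level(E)>=3
  process C: level=3
    C->E: in-degree(E)=0, level(E)=4, enqueue
  process E: level=4
All levels: A:2, B:1, C:3, D:0, E:4, F:0
level(B) = 1

Answer: 1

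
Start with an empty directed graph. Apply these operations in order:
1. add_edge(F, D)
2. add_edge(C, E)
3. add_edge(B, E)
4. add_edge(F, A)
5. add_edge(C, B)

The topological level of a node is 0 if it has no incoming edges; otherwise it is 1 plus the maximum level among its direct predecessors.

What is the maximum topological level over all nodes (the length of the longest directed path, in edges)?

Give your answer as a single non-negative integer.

Answer: 2

Derivation:
Op 1: add_edge(F, D). Edges now: 1
Op 2: add_edge(C, E). Edges now: 2
Op 3: add_edge(B, E). Edges now: 3
Op 4: add_edge(F, A). Edges now: 4
Op 5: add_edge(C, B). Edges now: 5
Compute levels (Kahn BFS):
  sources (in-degree 0): C, F
  process C: level=0
    C->B: in-degree(B)=0, level(B)=1, enqueue
    C->E: in-degree(E)=1, level(E)>=1
  process F: level=0
    F->A: in-degree(A)=0, level(A)=1, enqueue
    F->D: in-degree(D)=0, level(D)=1, enqueue
  process B: level=1
    B->E: in-degree(E)=0, level(E)=2, enqueue
  process A: level=1
  process D: level=1
  process E: level=2
All levels: A:1, B:1, C:0, D:1, E:2, F:0
max level = 2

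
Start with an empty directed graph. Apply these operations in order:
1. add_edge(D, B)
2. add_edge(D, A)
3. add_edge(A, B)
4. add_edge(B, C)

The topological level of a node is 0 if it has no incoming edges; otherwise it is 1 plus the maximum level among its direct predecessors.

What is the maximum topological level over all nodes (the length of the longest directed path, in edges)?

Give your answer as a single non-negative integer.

Op 1: add_edge(D, B). Edges now: 1
Op 2: add_edge(D, A). Edges now: 2
Op 3: add_edge(A, B). Edges now: 3
Op 4: add_edge(B, C). Edges now: 4
Compute levels (Kahn BFS):
  sources (in-degree 0): D
  process D: level=0
    D->A: in-degree(A)=0, level(A)=1, enqueue
    D->B: in-degree(B)=1, level(B)>=1
  process A: level=1
    A->B: in-degree(B)=0, level(B)=2, enqueue
  process B: level=2
    B->C: in-degree(C)=0, level(C)=3, enqueue
  process C: level=3
All levels: A:1, B:2, C:3, D:0
max level = 3

Answer: 3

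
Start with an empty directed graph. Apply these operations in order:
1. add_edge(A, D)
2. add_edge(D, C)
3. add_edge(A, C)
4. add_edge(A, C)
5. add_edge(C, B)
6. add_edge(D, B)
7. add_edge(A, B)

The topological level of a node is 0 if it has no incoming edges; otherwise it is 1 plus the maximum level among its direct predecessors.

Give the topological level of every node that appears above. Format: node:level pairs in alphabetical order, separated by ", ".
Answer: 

Op 1: add_edge(A, D). Edges now: 1
Op 2: add_edge(D, C). Edges now: 2
Op 3: add_edge(A, C). Edges now: 3
Op 4: add_edge(A, C) (duplicate, no change). Edges now: 3
Op 5: add_edge(C, B). Edges now: 4
Op 6: add_edge(D, B). Edges now: 5
Op 7: add_edge(A, B). Edges now: 6
Compute levels (Kahn BFS):
  sources (in-degree 0): A
  process A: level=0
    A->B: in-degree(B)=2, level(B)>=1
    A->C: in-degree(C)=1, level(C)>=1
    A->D: in-degree(D)=0, level(D)=1, enqueue
  process D: level=1
    D->B: in-degree(B)=1, level(B)>=2
    D->C: in-degree(C)=0, level(C)=2, enqueue
  process C: level=2
    C->B: in-degree(B)=0, level(B)=3, enqueue
  process B: level=3
All levels: A:0, B:3, C:2, D:1

Answer: A:0, B:3, C:2, D:1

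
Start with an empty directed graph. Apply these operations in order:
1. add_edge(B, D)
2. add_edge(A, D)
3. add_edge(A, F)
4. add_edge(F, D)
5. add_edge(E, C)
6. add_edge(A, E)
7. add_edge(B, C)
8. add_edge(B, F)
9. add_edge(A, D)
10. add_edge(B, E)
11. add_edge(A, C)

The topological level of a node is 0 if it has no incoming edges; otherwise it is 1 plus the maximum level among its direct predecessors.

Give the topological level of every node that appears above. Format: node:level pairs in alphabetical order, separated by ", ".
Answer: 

Op 1: add_edge(B, D). Edges now: 1
Op 2: add_edge(A, D). Edges now: 2
Op 3: add_edge(A, F). Edges now: 3
Op 4: add_edge(F, D). Edges now: 4
Op 5: add_edge(E, C). Edges now: 5
Op 6: add_edge(A, E). Edges now: 6
Op 7: add_edge(B, C). Edges now: 7
Op 8: add_edge(B, F). Edges now: 8
Op 9: add_edge(A, D) (duplicate, no change). Edges now: 8
Op 10: add_edge(B, E). Edges now: 9
Op 11: add_edge(A, C). Edges now: 10
Compute levels (Kahn BFS):
  sources (in-degree 0): A, B
  process A: level=0
    A->C: in-degree(C)=2, level(C)>=1
    A->D: in-degree(D)=2, level(D)>=1
    A->E: in-degree(E)=1, level(E)>=1
    A->F: in-degree(F)=1, level(F)>=1
  process B: level=0
    B->C: in-degree(C)=1, level(C)>=1
    B->D: in-degree(D)=1, level(D)>=1
    B->E: in-degree(E)=0, level(E)=1, enqueue
    B->F: in-degree(F)=0, level(F)=1, enqueue
  process E: level=1
    E->C: in-degree(C)=0, level(C)=2, enqueue
  process F: level=1
    F->D: in-degree(D)=0, level(D)=2, enqueue
  process C: level=2
  process D: level=2
All levels: A:0, B:0, C:2, D:2, E:1, F:1

Answer: A:0, B:0, C:2, D:2, E:1, F:1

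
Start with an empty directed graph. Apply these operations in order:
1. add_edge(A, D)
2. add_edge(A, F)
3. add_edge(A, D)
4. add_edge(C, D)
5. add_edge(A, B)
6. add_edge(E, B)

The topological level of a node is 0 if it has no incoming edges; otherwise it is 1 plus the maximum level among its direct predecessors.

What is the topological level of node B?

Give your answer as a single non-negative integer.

Op 1: add_edge(A, D). Edges now: 1
Op 2: add_edge(A, F). Edges now: 2
Op 3: add_edge(A, D) (duplicate, no change). Edges now: 2
Op 4: add_edge(C, D). Edges now: 3
Op 5: add_edge(A, B). Edges now: 4
Op 6: add_edge(E, B). Edges now: 5
Compute levels (Kahn BFS):
  sources (in-degree 0): A, C, E
  process A: level=0
    A->B: in-degree(B)=1, level(B)>=1
    A->D: in-degree(D)=1, level(D)>=1
    A->F: in-degree(F)=0, level(F)=1, enqueue
  process C: level=0
    C->D: in-degree(D)=0, level(D)=1, enqueue
  process E: level=0
    E->B: in-degree(B)=0, level(B)=1, enqueue
  process F: level=1
  process D: level=1
  process B: level=1
All levels: A:0, B:1, C:0, D:1, E:0, F:1
level(B) = 1

Answer: 1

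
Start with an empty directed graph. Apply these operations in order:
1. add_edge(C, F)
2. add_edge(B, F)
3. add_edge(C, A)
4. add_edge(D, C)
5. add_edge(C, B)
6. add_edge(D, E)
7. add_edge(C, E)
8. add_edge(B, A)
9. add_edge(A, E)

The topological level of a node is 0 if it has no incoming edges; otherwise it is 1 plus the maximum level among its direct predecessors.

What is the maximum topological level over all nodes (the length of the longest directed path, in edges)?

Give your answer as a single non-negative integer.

Op 1: add_edge(C, F). Edges now: 1
Op 2: add_edge(B, F). Edges now: 2
Op 3: add_edge(C, A). Edges now: 3
Op 4: add_edge(D, C). Edges now: 4
Op 5: add_edge(C, B). Edges now: 5
Op 6: add_edge(D, E). Edges now: 6
Op 7: add_edge(C, E). Edges now: 7
Op 8: add_edge(B, A). Edges now: 8
Op 9: add_edge(A, E). Edges now: 9
Compute levels (Kahn BFS):
  sources (in-degree 0): D
  process D: level=0
    D->C: in-degree(C)=0, level(C)=1, enqueue
    D->E: in-degree(E)=2, level(E)>=1
  process C: level=1
    C->A: in-degree(A)=1, level(A)>=2
    C->B: in-degree(B)=0, level(B)=2, enqueue
    C->E: in-degree(E)=1, level(E)>=2
    C->F: in-degree(F)=1, level(F)>=2
  process B: level=2
    B->A: in-degree(A)=0, level(A)=3, enqueue
    B->F: in-degree(F)=0, level(F)=3, enqueue
  process A: level=3
    A->E: in-degree(E)=0, level(E)=4, enqueue
  process F: level=3
  process E: level=4
All levels: A:3, B:2, C:1, D:0, E:4, F:3
max level = 4

Answer: 4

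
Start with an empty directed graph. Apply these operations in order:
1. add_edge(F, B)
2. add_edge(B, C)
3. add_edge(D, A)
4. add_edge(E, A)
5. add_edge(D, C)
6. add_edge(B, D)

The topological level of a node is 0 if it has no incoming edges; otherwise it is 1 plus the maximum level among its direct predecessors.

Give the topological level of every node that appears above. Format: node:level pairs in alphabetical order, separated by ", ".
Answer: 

Answer: A:3, B:1, C:3, D:2, E:0, F:0

Derivation:
Op 1: add_edge(F, B). Edges now: 1
Op 2: add_edge(B, C). Edges now: 2
Op 3: add_edge(D, A). Edges now: 3
Op 4: add_edge(E, A). Edges now: 4
Op 5: add_edge(D, C). Edges now: 5
Op 6: add_edge(B, D). Edges now: 6
Compute levels (Kahn BFS):
  sources (in-degree 0): E, F
  process E: level=0
    E->A: in-degree(A)=1, level(A)>=1
  process F: level=0
    F->B: in-degree(B)=0, level(B)=1, enqueue
  process B: level=1
    B->C: in-degree(C)=1, level(C)>=2
    B->D: in-degree(D)=0, level(D)=2, enqueue
  process D: level=2
    D->A: in-degree(A)=0, level(A)=3, enqueue
    D->C: in-degree(C)=0, level(C)=3, enqueue
  process A: level=3
  process C: level=3
All levels: A:3, B:1, C:3, D:2, E:0, F:0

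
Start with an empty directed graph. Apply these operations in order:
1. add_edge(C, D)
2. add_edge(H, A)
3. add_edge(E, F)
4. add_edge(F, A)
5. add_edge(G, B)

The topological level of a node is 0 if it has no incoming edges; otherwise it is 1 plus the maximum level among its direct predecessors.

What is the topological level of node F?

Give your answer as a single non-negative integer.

Answer: 1

Derivation:
Op 1: add_edge(C, D). Edges now: 1
Op 2: add_edge(H, A). Edges now: 2
Op 3: add_edge(E, F). Edges now: 3
Op 4: add_edge(F, A). Edges now: 4
Op 5: add_edge(G, B). Edges now: 5
Compute levels (Kahn BFS):
  sources (in-degree 0): C, E, G, H
  process C: level=0
    C->D: in-degree(D)=0, level(D)=1, enqueue
  process E: level=0
    E->F: in-degree(F)=0, level(F)=1, enqueue
  process G: level=0
    G->B: in-degree(B)=0, level(B)=1, enqueue
  process H: level=0
    H->A: in-degree(A)=1, level(A)>=1
  process D: level=1
  process F: level=1
    F->A: in-degree(A)=0, level(A)=2, enqueue
  process B: level=1
  process A: level=2
All levels: A:2, B:1, C:0, D:1, E:0, F:1, G:0, H:0
level(F) = 1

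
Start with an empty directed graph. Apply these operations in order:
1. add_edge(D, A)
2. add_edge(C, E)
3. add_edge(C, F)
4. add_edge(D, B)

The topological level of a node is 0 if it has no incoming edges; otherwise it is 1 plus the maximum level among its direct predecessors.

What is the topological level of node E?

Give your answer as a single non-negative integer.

Op 1: add_edge(D, A). Edges now: 1
Op 2: add_edge(C, E). Edges now: 2
Op 3: add_edge(C, F). Edges now: 3
Op 4: add_edge(D, B). Edges now: 4
Compute levels (Kahn BFS):
  sources (in-degree 0): C, D
  process C: level=0
    C->E: in-degree(E)=0, level(E)=1, enqueue
    C->F: in-degree(F)=0, level(F)=1, enqueue
  process D: level=0
    D->A: in-degree(A)=0, level(A)=1, enqueue
    D->B: in-degree(B)=0, level(B)=1, enqueue
  process E: level=1
  process F: level=1
  process A: level=1
  process B: level=1
All levels: A:1, B:1, C:0, D:0, E:1, F:1
level(E) = 1

Answer: 1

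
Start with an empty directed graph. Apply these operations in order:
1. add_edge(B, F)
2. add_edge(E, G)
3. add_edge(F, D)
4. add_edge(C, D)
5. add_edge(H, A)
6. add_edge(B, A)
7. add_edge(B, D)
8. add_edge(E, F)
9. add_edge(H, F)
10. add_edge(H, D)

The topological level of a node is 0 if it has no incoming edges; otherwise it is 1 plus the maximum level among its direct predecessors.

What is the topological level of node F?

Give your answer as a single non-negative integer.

Op 1: add_edge(B, F). Edges now: 1
Op 2: add_edge(E, G). Edges now: 2
Op 3: add_edge(F, D). Edges now: 3
Op 4: add_edge(C, D). Edges now: 4
Op 5: add_edge(H, A). Edges now: 5
Op 6: add_edge(B, A). Edges now: 6
Op 7: add_edge(B, D). Edges now: 7
Op 8: add_edge(E, F). Edges now: 8
Op 9: add_edge(H, F). Edges now: 9
Op 10: add_edge(H, D). Edges now: 10
Compute levels (Kahn BFS):
  sources (in-degree 0): B, C, E, H
  process B: level=0
    B->A: in-degree(A)=1, level(A)>=1
    B->D: in-degree(D)=3, level(D)>=1
    B->F: in-degree(F)=2, level(F)>=1
  process C: level=0
    C->D: in-degree(D)=2, level(D)>=1
  process E: level=0
    E->F: in-degree(F)=1, level(F)>=1
    E->G: in-degree(G)=0, level(G)=1, enqueue
  process H: level=0
    H->A: in-degree(A)=0, level(A)=1, enqueue
    H->D: in-degree(D)=1, level(D)>=1
    H->F: in-degree(F)=0, level(F)=1, enqueue
  process G: level=1
  process A: level=1
  process F: level=1
    F->D: in-degree(D)=0, level(D)=2, enqueue
  process D: level=2
All levels: A:1, B:0, C:0, D:2, E:0, F:1, G:1, H:0
level(F) = 1

Answer: 1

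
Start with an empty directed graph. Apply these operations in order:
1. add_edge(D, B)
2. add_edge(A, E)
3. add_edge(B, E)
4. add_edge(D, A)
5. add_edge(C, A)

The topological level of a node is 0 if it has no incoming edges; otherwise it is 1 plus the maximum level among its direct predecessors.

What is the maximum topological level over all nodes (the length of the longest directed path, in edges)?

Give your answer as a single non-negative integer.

Op 1: add_edge(D, B). Edges now: 1
Op 2: add_edge(A, E). Edges now: 2
Op 3: add_edge(B, E). Edges now: 3
Op 4: add_edge(D, A). Edges now: 4
Op 5: add_edge(C, A). Edges now: 5
Compute levels (Kahn BFS):
  sources (in-degree 0): C, D
  process C: level=0
    C->A: in-degree(A)=1, level(A)>=1
  process D: level=0
    D->A: in-degree(A)=0, level(A)=1, enqueue
    D->B: in-degree(B)=0, level(B)=1, enqueue
  process A: level=1
    A->E: in-degree(E)=1, level(E)>=2
  process B: level=1
    B->E: in-degree(E)=0, level(E)=2, enqueue
  process E: level=2
All levels: A:1, B:1, C:0, D:0, E:2
max level = 2

Answer: 2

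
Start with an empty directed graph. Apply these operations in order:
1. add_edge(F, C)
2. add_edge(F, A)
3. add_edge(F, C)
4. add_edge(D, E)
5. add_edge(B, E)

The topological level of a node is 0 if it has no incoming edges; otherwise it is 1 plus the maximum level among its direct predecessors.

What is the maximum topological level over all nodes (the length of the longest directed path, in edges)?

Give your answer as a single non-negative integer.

Answer: 1

Derivation:
Op 1: add_edge(F, C). Edges now: 1
Op 2: add_edge(F, A). Edges now: 2
Op 3: add_edge(F, C) (duplicate, no change). Edges now: 2
Op 4: add_edge(D, E). Edges now: 3
Op 5: add_edge(B, E). Edges now: 4
Compute levels (Kahn BFS):
  sources (in-degree 0): B, D, F
  process B: level=0
    B->E: in-degree(E)=1, level(E)>=1
  process D: level=0
    D->E: in-degree(E)=0, level(E)=1, enqueue
  process F: level=0
    F->A: in-degree(A)=0, level(A)=1, enqueue
    F->C: in-degree(C)=0, level(C)=1, enqueue
  process E: level=1
  process A: level=1
  process C: level=1
All levels: A:1, B:0, C:1, D:0, E:1, F:0
max level = 1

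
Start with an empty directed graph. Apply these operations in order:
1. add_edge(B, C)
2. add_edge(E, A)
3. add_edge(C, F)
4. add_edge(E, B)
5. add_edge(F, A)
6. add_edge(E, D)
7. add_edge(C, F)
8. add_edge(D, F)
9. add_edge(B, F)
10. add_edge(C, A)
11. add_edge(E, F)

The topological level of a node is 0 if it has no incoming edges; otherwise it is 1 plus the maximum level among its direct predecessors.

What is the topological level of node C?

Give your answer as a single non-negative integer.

Op 1: add_edge(B, C). Edges now: 1
Op 2: add_edge(E, A). Edges now: 2
Op 3: add_edge(C, F). Edges now: 3
Op 4: add_edge(E, B). Edges now: 4
Op 5: add_edge(F, A). Edges now: 5
Op 6: add_edge(E, D). Edges now: 6
Op 7: add_edge(C, F) (duplicate, no change). Edges now: 6
Op 8: add_edge(D, F). Edges now: 7
Op 9: add_edge(B, F). Edges now: 8
Op 10: add_edge(C, A). Edges now: 9
Op 11: add_edge(E, F). Edges now: 10
Compute levels (Kahn BFS):
  sources (in-degree 0): E
  process E: level=0
    E->A: in-degree(A)=2, level(A)>=1
    E->B: in-degree(B)=0, level(B)=1, enqueue
    E->D: in-degree(D)=0, level(D)=1, enqueue
    E->F: in-degree(F)=3, level(F)>=1
  process B: level=1
    B->C: in-degree(C)=0, level(C)=2, enqueue
    B->F: in-degree(F)=2, level(F)>=2
  process D: level=1
    D->F: in-degree(F)=1, level(F)>=2
  process C: level=2
    C->A: in-degree(A)=1, level(A)>=3
    C->F: in-degree(F)=0, level(F)=3, enqueue
  process F: level=3
    F->A: in-degree(A)=0, level(A)=4, enqueue
  process A: level=4
All levels: A:4, B:1, C:2, D:1, E:0, F:3
level(C) = 2

Answer: 2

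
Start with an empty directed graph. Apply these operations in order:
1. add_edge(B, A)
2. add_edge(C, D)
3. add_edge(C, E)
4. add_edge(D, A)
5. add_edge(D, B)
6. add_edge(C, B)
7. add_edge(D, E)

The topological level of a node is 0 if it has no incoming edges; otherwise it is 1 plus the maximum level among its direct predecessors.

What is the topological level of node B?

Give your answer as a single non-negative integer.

Answer: 2

Derivation:
Op 1: add_edge(B, A). Edges now: 1
Op 2: add_edge(C, D). Edges now: 2
Op 3: add_edge(C, E). Edges now: 3
Op 4: add_edge(D, A). Edges now: 4
Op 5: add_edge(D, B). Edges now: 5
Op 6: add_edge(C, B). Edges now: 6
Op 7: add_edge(D, E). Edges now: 7
Compute levels (Kahn BFS):
  sources (in-degree 0): C
  process C: level=0
    C->B: in-degree(B)=1, level(B)>=1
    C->D: in-degree(D)=0, level(D)=1, enqueue
    C->E: in-degree(E)=1, level(E)>=1
  process D: level=1
    D->A: in-degree(A)=1, level(A)>=2
    D->B: in-degree(B)=0, level(B)=2, enqueue
    D->E: in-degree(E)=0, level(E)=2, enqueue
  process B: level=2
    B->A: in-degree(A)=0, level(A)=3, enqueue
  process E: level=2
  process A: level=3
All levels: A:3, B:2, C:0, D:1, E:2
level(B) = 2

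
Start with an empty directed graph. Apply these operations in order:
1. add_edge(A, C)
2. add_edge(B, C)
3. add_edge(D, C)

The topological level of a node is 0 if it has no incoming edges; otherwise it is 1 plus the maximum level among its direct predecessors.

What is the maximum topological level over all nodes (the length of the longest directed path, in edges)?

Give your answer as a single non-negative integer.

Op 1: add_edge(A, C). Edges now: 1
Op 2: add_edge(B, C). Edges now: 2
Op 3: add_edge(D, C). Edges now: 3
Compute levels (Kahn BFS):
  sources (in-degree 0): A, B, D
  process A: level=0
    A->C: in-degree(C)=2, level(C)>=1
  process B: level=0
    B->C: in-degree(C)=1, level(C)>=1
  process D: level=0
    D->C: in-degree(C)=0, level(C)=1, enqueue
  process C: level=1
All levels: A:0, B:0, C:1, D:0
max level = 1

Answer: 1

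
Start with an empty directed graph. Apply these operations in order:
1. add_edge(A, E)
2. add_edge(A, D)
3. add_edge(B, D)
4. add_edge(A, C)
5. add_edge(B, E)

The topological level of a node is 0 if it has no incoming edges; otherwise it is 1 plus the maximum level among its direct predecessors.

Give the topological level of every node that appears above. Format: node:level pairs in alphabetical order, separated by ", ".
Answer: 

Op 1: add_edge(A, E). Edges now: 1
Op 2: add_edge(A, D). Edges now: 2
Op 3: add_edge(B, D). Edges now: 3
Op 4: add_edge(A, C). Edges now: 4
Op 5: add_edge(B, E). Edges now: 5
Compute levels (Kahn BFS):
  sources (in-degree 0): A, B
  process A: level=0
    A->C: in-degree(C)=0, level(C)=1, enqueue
    A->D: in-degree(D)=1, level(D)>=1
    A->E: in-degree(E)=1, level(E)>=1
  process B: level=0
    B->D: in-degree(D)=0, level(D)=1, enqueue
    B->E: in-degree(E)=0, level(E)=1, enqueue
  process C: level=1
  process D: level=1
  process E: level=1
All levels: A:0, B:0, C:1, D:1, E:1

Answer: A:0, B:0, C:1, D:1, E:1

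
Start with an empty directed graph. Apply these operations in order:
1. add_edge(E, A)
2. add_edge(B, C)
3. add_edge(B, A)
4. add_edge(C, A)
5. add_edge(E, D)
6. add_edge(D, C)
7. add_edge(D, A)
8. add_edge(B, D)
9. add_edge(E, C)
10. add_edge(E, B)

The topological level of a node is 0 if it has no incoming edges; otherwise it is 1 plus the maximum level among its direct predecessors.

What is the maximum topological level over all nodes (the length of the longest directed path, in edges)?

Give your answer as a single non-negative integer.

Op 1: add_edge(E, A). Edges now: 1
Op 2: add_edge(B, C). Edges now: 2
Op 3: add_edge(B, A). Edges now: 3
Op 4: add_edge(C, A). Edges now: 4
Op 5: add_edge(E, D). Edges now: 5
Op 6: add_edge(D, C). Edges now: 6
Op 7: add_edge(D, A). Edges now: 7
Op 8: add_edge(B, D). Edges now: 8
Op 9: add_edge(E, C). Edges now: 9
Op 10: add_edge(E, B). Edges now: 10
Compute levels (Kahn BFS):
  sources (in-degree 0): E
  process E: level=0
    E->A: in-degree(A)=3, level(A)>=1
    E->B: in-degree(B)=0, level(B)=1, enqueue
    E->C: in-degree(C)=2, level(C)>=1
    E->D: in-degree(D)=1, level(D)>=1
  process B: level=1
    B->A: in-degree(A)=2, level(A)>=2
    B->C: in-degree(C)=1, level(C)>=2
    B->D: in-degree(D)=0, level(D)=2, enqueue
  process D: level=2
    D->A: in-degree(A)=1, level(A)>=3
    D->C: in-degree(C)=0, level(C)=3, enqueue
  process C: level=3
    C->A: in-degree(A)=0, level(A)=4, enqueue
  process A: level=4
All levels: A:4, B:1, C:3, D:2, E:0
max level = 4

Answer: 4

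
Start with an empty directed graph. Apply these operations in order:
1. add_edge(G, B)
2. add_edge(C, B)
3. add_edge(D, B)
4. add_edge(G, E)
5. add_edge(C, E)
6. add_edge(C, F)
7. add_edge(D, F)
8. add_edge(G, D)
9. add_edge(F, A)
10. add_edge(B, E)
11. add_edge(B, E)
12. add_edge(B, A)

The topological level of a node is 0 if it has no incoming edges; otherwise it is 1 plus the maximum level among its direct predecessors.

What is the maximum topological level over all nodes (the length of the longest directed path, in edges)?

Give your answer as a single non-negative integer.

Answer: 3

Derivation:
Op 1: add_edge(G, B). Edges now: 1
Op 2: add_edge(C, B). Edges now: 2
Op 3: add_edge(D, B). Edges now: 3
Op 4: add_edge(G, E). Edges now: 4
Op 5: add_edge(C, E). Edges now: 5
Op 6: add_edge(C, F). Edges now: 6
Op 7: add_edge(D, F). Edges now: 7
Op 8: add_edge(G, D). Edges now: 8
Op 9: add_edge(F, A). Edges now: 9
Op 10: add_edge(B, E). Edges now: 10
Op 11: add_edge(B, E) (duplicate, no change). Edges now: 10
Op 12: add_edge(B, A). Edges now: 11
Compute levels (Kahn BFS):
  sources (in-degree 0): C, G
  process C: level=0
    C->B: in-degree(B)=2, level(B)>=1
    C->E: in-degree(E)=2, level(E)>=1
    C->F: in-degree(F)=1, level(F)>=1
  process G: level=0
    G->B: in-degree(B)=1, level(B)>=1
    G->D: in-degree(D)=0, level(D)=1, enqueue
    G->E: in-degree(E)=1, level(E)>=1
  process D: level=1
    D->B: in-degree(B)=0, level(B)=2, enqueue
    D->F: in-degree(F)=0, level(F)=2, enqueue
  process B: level=2
    B->A: in-degree(A)=1, level(A)>=3
    B->E: in-degree(E)=0, level(E)=3, enqueue
  process F: level=2
    F->A: in-degree(A)=0, level(A)=3, enqueue
  process E: level=3
  process A: level=3
All levels: A:3, B:2, C:0, D:1, E:3, F:2, G:0
max level = 3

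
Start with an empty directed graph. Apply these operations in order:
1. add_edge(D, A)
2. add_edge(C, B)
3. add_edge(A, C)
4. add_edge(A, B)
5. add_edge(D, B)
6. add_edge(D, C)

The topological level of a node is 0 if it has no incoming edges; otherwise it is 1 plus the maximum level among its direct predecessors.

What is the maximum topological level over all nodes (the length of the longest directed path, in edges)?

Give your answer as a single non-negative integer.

Answer: 3

Derivation:
Op 1: add_edge(D, A). Edges now: 1
Op 2: add_edge(C, B). Edges now: 2
Op 3: add_edge(A, C). Edges now: 3
Op 4: add_edge(A, B). Edges now: 4
Op 5: add_edge(D, B). Edges now: 5
Op 6: add_edge(D, C). Edges now: 6
Compute levels (Kahn BFS):
  sources (in-degree 0): D
  process D: level=0
    D->A: in-degree(A)=0, level(A)=1, enqueue
    D->B: in-degree(B)=2, level(B)>=1
    D->C: in-degree(C)=1, level(C)>=1
  process A: level=1
    A->B: in-degree(B)=1, level(B)>=2
    A->C: in-degree(C)=0, level(C)=2, enqueue
  process C: level=2
    C->B: in-degree(B)=0, level(B)=3, enqueue
  process B: level=3
All levels: A:1, B:3, C:2, D:0
max level = 3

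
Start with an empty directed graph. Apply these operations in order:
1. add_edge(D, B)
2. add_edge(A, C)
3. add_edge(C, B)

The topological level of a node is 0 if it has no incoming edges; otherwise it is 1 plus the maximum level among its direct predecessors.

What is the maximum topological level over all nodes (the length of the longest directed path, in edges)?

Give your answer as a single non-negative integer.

Op 1: add_edge(D, B). Edges now: 1
Op 2: add_edge(A, C). Edges now: 2
Op 3: add_edge(C, B). Edges now: 3
Compute levels (Kahn BFS):
  sources (in-degree 0): A, D
  process A: level=0
    A->C: in-degree(C)=0, level(C)=1, enqueue
  process D: level=0
    D->B: in-degree(B)=1, level(B)>=1
  process C: level=1
    C->B: in-degree(B)=0, level(B)=2, enqueue
  process B: level=2
All levels: A:0, B:2, C:1, D:0
max level = 2

Answer: 2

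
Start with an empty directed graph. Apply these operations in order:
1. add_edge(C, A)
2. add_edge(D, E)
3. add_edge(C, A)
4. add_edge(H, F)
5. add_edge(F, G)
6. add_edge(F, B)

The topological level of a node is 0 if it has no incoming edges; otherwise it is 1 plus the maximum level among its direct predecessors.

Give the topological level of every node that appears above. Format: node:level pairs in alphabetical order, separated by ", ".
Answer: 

Op 1: add_edge(C, A). Edges now: 1
Op 2: add_edge(D, E). Edges now: 2
Op 3: add_edge(C, A) (duplicate, no change). Edges now: 2
Op 4: add_edge(H, F). Edges now: 3
Op 5: add_edge(F, G). Edges now: 4
Op 6: add_edge(F, B). Edges now: 5
Compute levels (Kahn BFS):
  sources (in-degree 0): C, D, H
  process C: level=0
    C->A: in-degree(A)=0, level(A)=1, enqueue
  process D: level=0
    D->E: in-degree(E)=0, level(E)=1, enqueue
  process H: level=0
    H->F: in-degree(F)=0, level(F)=1, enqueue
  process A: level=1
  process E: level=1
  process F: level=1
    F->B: in-degree(B)=0, level(B)=2, enqueue
    F->G: in-degree(G)=0, level(G)=2, enqueue
  process B: level=2
  process G: level=2
All levels: A:1, B:2, C:0, D:0, E:1, F:1, G:2, H:0

Answer: A:1, B:2, C:0, D:0, E:1, F:1, G:2, H:0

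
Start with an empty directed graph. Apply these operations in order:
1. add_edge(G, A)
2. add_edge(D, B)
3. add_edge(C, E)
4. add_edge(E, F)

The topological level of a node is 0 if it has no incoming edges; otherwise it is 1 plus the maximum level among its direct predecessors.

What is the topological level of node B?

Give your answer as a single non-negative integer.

Answer: 1

Derivation:
Op 1: add_edge(G, A). Edges now: 1
Op 2: add_edge(D, B). Edges now: 2
Op 3: add_edge(C, E). Edges now: 3
Op 4: add_edge(E, F). Edges now: 4
Compute levels (Kahn BFS):
  sources (in-degree 0): C, D, G
  process C: level=0
    C->E: in-degree(E)=0, level(E)=1, enqueue
  process D: level=0
    D->B: in-degree(B)=0, level(B)=1, enqueue
  process G: level=0
    G->A: in-degree(A)=0, level(A)=1, enqueue
  process E: level=1
    E->F: in-degree(F)=0, level(F)=2, enqueue
  process B: level=1
  process A: level=1
  process F: level=2
All levels: A:1, B:1, C:0, D:0, E:1, F:2, G:0
level(B) = 1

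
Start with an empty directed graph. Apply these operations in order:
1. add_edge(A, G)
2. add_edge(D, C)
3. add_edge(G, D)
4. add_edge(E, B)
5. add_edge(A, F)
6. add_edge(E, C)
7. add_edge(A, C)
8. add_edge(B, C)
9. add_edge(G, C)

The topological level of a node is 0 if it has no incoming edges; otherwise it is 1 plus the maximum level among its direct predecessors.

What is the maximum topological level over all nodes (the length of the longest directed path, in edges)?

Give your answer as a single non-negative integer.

Op 1: add_edge(A, G). Edges now: 1
Op 2: add_edge(D, C). Edges now: 2
Op 3: add_edge(G, D). Edges now: 3
Op 4: add_edge(E, B). Edges now: 4
Op 5: add_edge(A, F). Edges now: 5
Op 6: add_edge(E, C). Edges now: 6
Op 7: add_edge(A, C). Edges now: 7
Op 8: add_edge(B, C). Edges now: 8
Op 9: add_edge(G, C). Edges now: 9
Compute levels (Kahn BFS):
  sources (in-degree 0): A, E
  process A: level=0
    A->C: in-degree(C)=4, level(C)>=1
    A->F: in-degree(F)=0, level(F)=1, enqueue
    A->G: in-degree(G)=0, level(G)=1, enqueue
  process E: level=0
    E->B: in-degree(B)=0, level(B)=1, enqueue
    E->C: in-degree(C)=3, level(C)>=1
  process F: level=1
  process G: level=1
    G->C: in-degree(C)=2, level(C)>=2
    G->D: in-degree(D)=0, level(D)=2, enqueue
  process B: level=1
    B->C: in-degree(C)=1, level(C)>=2
  process D: level=2
    D->C: in-degree(C)=0, level(C)=3, enqueue
  process C: level=3
All levels: A:0, B:1, C:3, D:2, E:0, F:1, G:1
max level = 3

Answer: 3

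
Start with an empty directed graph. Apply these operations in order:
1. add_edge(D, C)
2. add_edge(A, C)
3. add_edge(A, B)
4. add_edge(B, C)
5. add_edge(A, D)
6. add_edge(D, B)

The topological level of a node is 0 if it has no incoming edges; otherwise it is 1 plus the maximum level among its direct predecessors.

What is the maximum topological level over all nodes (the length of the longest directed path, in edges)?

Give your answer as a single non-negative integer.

Answer: 3

Derivation:
Op 1: add_edge(D, C). Edges now: 1
Op 2: add_edge(A, C). Edges now: 2
Op 3: add_edge(A, B). Edges now: 3
Op 4: add_edge(B, C). Edges now: 4
Op 5: add_edge(A, D). Edges now: 5
Op 6: add_edge(D, B). Edges now: 6
Compute levels (Kahn BFS):
  sources (in-degree 0): A
  process A: level=0
    A->B: in-degree(B)=1, level(B)>=1
    A->C: in-degree(C)=2, level(C)>=1
    A->D: in-degree(D)=0, level(D)=1, enqueue
  process D: level=1
    D->B: in-degree(B)=0, level(B)=2, enqueue
    D->C: in-degree(C)=1, level(C)>=2
  process B: level=2
    B->C: in-degree(C)=0, level(C)=3, enqueue
  process C: level=3
All levels: A:0, B:2, C:3, D:1
max level = 3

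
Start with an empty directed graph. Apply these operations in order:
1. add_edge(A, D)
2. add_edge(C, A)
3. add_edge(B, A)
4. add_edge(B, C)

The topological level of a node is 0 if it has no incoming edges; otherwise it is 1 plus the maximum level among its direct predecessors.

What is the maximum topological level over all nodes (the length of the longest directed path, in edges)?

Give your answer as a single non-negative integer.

Answer: 3

Derivation:
Op 1: add_edge(A, D). Edges now: 1
Op 2: add_edge(C, A). Edges now: 2
Op 3: add_edge(B, A). Edges now: 3
Op 4: add_edge(B, C). Edges now: 4
Compute levels (Kahn BFS):
  sources (in-degree 0): B
  process B: level=0
    B->A: in-degree(A)=1, level(A)>=1
    B->C: in-degree(C)=0, level(C)=1, enqueue
  process C: level=1
    C->A: in-degree(A)=0, level(A)=2, enqueue
  process A: level=2
    A->D: in-degree(D)=0, level(D)=3, enqueue
  process D: level=3
All levels: A:2, B:0, C:1, D:3
max level = 3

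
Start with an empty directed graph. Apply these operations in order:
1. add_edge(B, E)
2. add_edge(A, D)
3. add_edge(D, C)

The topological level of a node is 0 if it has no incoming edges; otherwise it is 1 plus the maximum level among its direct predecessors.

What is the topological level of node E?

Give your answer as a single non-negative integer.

Answer: 1

Derivation:
Op 1: add_edge(B, E). Edges now: 1
Op 2: add_edge(A, D). Edges now: 2
Op 3: add_edge(D, C). Edges now: 3
Compute levels (Kahn BFS):
  sources (in-degree 0): A, B
  process A: level=0
    A->D: in-degree(D)=0, level(D)=1, enqueue
  process B: level=0
    B->E: in-degree(E)=0, level(E)=1, enqueue
  process D: level=1
    D->C: in-degree(C)=0, level(C)=2, enqueue
  process E: level=1
  process C: level=2
All levels: A:0, B:0, C:2, D:1, E:1
level(E) = 1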